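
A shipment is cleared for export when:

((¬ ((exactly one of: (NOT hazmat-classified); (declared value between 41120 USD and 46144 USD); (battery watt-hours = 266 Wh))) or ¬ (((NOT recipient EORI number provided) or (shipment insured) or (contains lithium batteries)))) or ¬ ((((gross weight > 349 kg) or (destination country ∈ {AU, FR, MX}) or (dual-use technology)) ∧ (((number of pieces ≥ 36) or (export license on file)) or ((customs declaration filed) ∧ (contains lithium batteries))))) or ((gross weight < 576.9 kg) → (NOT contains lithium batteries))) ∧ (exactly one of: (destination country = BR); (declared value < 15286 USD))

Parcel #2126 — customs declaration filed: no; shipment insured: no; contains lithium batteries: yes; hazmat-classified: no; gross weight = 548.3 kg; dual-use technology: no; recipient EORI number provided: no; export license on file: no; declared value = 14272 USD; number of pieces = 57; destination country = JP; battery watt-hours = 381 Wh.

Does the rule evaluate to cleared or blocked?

Atomic conditions:
  NOT hazmat-classified: no → true
  declared value between 41120 USD and 46144 USD: 14272 in [41120, 46144] is false
  battery watt-hours = 266 Wh: 381 == 266 is false
  NOT recipient EORI number provided: no → true
  shipment insured: no → false
  contains lithium batteries: yes → true
  gross weight > 349 kg: 548.3 > 349 is true
  destination country ∈ {AU, FR, MX}: JP is not in the set → false
  dual-use technology: no → false
  number of pieces ≥ 36: 57 ≥ 36 is true
  export license on file: no → false
  customs declaration filed: no → false
  gross weight < 576.9 kg: 548.3 < 576.9 is true
  NOT contains lithium batteries: yes → false
  destination country = BR: JP == BR is false
  declared value < 15286 USD: 14272 < 15286 is true
Combine:
[1.1.1.1] exactly-one(true, false, false) = true
[1.1.1] NOT true = false
[1.1.2.1] true OR false OR true = true
[1.1.2] NOT true = false
[1.1] false OR false = false
[1.2.1.1] true OR false OR false = true
[1.2.1.2.1] true OR false = true
[1.2.1.2.2] false AND true = false
[1.2.1.2] true OR false = true
[1.2.1] true AND true = true
[1.2] NOT true = false
[1.3] true → false = false
[1] false OR false OR false = false
[2] exactly-one(false, true) = true
[root] false AND true = false
Overall: false → blocked

Blocked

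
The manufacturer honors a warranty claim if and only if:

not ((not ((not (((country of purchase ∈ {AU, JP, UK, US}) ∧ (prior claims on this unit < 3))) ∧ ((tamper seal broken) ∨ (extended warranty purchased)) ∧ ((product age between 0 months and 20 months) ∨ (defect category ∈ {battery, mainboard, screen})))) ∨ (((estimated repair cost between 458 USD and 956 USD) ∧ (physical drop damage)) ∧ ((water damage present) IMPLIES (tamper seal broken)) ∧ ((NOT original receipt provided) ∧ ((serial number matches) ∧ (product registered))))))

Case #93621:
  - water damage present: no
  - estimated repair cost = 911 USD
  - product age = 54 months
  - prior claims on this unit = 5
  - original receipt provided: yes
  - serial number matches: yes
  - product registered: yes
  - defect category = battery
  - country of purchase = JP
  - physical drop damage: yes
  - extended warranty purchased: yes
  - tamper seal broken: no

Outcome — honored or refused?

Atomic conditions:
  country of purchase ∈ {AU, JP, UK, US}: JP is in the set → true
  prior claims on this unit < 3: 5 < 3 is false
  tamper seal broken: no → false
  extended warranty purchased: yes → true
  product age between 0 months and 20 months: 54 in [0, 20] is false
  defect category ∈ {battery, mainboard, screen}: battery is in the set → true
  estimated repair cost between 458 USD and 956 USD: 911 in [458, 956] is true
  physical drop damage: yes → true
  water damage present: no → false
  NOT original receipt provided: yes → false
  serial number matches: yes → true
  product registered: yes → true
Combine:
[1.1.1.1.1] true AND false = false
[1.1.1.1] NOT false = true
[1.1.1.2] false OR true = true
[1.1.1.3] false OR true = true
[1.1.1] true AND true AND true = true
[1.1] NOT true = false
[1.2.1] true AND true = true
[1.2.2] false → false (antecedent false ⇒ implication holds) = true
[1.2.3.2] true AND true = true
[1.2.3] false AND true = false
[1.2] true AND true AND false = false
[1] false OR false = false
[root] NOT false = true
Overall: true → honored

Honored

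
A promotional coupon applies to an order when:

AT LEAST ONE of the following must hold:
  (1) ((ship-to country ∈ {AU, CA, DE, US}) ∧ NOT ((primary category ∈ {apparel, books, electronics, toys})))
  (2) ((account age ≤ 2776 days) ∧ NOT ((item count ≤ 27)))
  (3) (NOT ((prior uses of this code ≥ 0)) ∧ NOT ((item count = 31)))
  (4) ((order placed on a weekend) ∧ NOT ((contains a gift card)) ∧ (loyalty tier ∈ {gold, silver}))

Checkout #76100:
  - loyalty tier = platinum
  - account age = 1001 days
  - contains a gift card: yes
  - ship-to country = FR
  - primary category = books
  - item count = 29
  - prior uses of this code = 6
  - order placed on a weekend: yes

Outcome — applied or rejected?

Applied

Atomic conditions:
  ship-to country ∈ {AU, CA, DE, US}: FR is not in the set → false
  primary category ∈ {apparel, books, electronics, toys}: books is in the set → true
  account age ≤ 2776 days: 1001 ≤ 2776 is true
  item count ≤ 27: 29 ≤ 27 is false
  prior uses of this code ≥ 0: 6 ≥ 0 is true
  item count = 31: 29 == 31 is false
  order placed on a weekend: yes → true
  contains a gift card: yes → true
  loyalty tier ∈ {gold, silver}: platinum is not in the set → false
Combine:
[1.2] NOT true = false
[1] false AND false = false
[2.2] NOT false = true
[2] true AND true = true
[3.1] NOT true = false
[3.2] NOT false = true
[3] false AND true = false
[4.2] NOT true = false
[4] true AND false AND false = false
[root] false OR true OR false OR false = true
Overall: true → applied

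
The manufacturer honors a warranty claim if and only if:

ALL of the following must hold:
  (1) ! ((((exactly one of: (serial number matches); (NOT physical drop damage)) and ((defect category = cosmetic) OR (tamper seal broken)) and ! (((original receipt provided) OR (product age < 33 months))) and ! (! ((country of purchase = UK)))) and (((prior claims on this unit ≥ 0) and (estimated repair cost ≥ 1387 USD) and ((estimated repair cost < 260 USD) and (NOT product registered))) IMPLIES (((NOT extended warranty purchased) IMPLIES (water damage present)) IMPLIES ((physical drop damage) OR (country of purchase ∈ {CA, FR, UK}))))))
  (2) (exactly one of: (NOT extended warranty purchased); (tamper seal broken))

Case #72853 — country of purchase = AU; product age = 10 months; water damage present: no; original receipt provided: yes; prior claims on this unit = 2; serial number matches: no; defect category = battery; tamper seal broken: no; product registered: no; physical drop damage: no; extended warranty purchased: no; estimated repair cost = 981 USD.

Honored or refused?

Honored

Atomic conditions:
  serial number matches: no → false
  NOT physical drop damage: no → true
  defect category = cosmetic: battery == cosmetic is false
  tamper seal broken: no → false
  original receipt provided: yes → true
  product age < 33 months: 10 < 33 is true
  country of purchase = UK: AU == UK is false
  prior claims on this unit ≥ 0: 2 ≥ 0 is true
  estimated repair cost ≥ 1387 USD: 981 ≥ 1387 is false
  estimated repair cost < 260 USD: 981 < 260 is false
  NOT product registered: no → true
  NOT extended warranty purchased: no → true
  water damage present: no → false
  physical drop damage: no → false
  country of purchase ∈ {CA, FR, UK}: AU is not in the set → false
Combine:
[1.1.1.1] exactly-one(false, true) = true
[1.1.1.2] false OR false = false
[1.1.1.3.1] true OR true = true
[1.1.1.3] NOT true = false
[1.1.1.4.1] NOT false = true
[1.1.1.4] NOT true = false
[1.1.1] true AND false AND false AND false = false
[1.1.2.1.3] false AND true = false
[1.1.2.1] true AND false AND false = false
[1.1.2.2.1] true → false = false
[1.1.2.2.2] false OR false = false
[1.1.2.2] false → false (antecedent false ⇒ implication holds) = true
[1.1.2] false → true (antecedent false ⇒ implication holds) = true
[1.1] false AND true = false
[1] NOT false = true
[2] exactly-one(true, false) = true
[root] true AND true = true
Overall: true → honored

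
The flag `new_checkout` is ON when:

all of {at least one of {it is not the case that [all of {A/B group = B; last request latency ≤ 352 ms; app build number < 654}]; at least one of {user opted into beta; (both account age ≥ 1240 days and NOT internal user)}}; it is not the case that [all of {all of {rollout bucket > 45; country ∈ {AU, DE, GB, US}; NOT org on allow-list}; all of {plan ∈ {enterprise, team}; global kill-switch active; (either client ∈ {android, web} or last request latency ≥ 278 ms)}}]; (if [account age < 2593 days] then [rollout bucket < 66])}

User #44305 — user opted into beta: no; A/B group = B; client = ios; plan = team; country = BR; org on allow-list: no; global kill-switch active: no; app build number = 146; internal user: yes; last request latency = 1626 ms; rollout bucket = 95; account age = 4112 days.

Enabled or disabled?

Enabled

Atomic conditions:
  A/B group = B: B == B is true
  last request latency ≤ 352 ms: 1626 ≤ 352 is false
  app build number < 654: 146 < 654 is true
  user opted into beta: no → false
  account age ≥ 1240 days: 4112 ≥ 1240 is true
  NOT internal user: yes → false
  rollout bucket > 45: 95 > 45 is true
  country ∈ {AU, DE, GB, US}: BR is not in the set → false
  NOT org on allow-list: no → true
  plan ∈ {enterprise, team}: team is in the set → true
  global kill-switch active: no → false
  client ∈ {android, web}: ios is not in the set → false
  last request latency ≥ 278 ms: 1626 ≥ 278 is true
  account age < 2593 days: 4112 < 2593 is false
  rollout bucket < 66: 95 < 66 is false
Combine:
[1.1.1] true AND false AND true = false
[1.1] NOT false = true
[1.2.2] true AND false = false
[1.2] false OR false = false
[1] true OR false = true
[2.1.1] true AND false AND true = false
[2.1.2.3] false OR true = true
[2.1.2] true AND false AND true = false
[2.1] false AND false = false
[2] NOT false = true
[3] false → false (antecedent false ⇒ implication holds) = true
[root] true AND true AND true = true
Overall: true → enabled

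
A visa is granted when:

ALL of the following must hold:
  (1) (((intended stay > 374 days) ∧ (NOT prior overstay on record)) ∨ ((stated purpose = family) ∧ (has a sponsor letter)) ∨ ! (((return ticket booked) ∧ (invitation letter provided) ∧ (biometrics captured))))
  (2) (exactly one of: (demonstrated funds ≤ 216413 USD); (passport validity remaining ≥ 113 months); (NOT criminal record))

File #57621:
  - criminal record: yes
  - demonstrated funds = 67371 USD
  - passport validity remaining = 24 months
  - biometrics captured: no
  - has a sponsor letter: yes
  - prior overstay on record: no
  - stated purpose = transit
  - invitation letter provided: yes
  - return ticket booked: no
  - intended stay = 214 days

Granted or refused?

Granted

Atomic conditions:
  intended stay > 374 days: 214 > 374 is false
  NOT prior overstay on record: no → true
  stated purpose = family: transit == family is false
  has a sponsor letter: yes → true
  return ticket booked: no → false
  invitation letter provided: yes → true
  biometrics captured: no → false
  demonstrated funds ≤ 216413 USD: 67371 ≤ 216413 is true
  passport validity remaining ≥ 113 months: 24 ≥ 113 is false
  NOT criminal record: yes → false
Combine:
[1.1] false AND true = false
[1.2] false AND true = false
[1.3.1] false AND true AND false = false
[1.3] NOT false = true
[1] false OR false OR true = true
[2] exactly-one(true, false, false) = true
[root] true AND true = true
Overall: true → granted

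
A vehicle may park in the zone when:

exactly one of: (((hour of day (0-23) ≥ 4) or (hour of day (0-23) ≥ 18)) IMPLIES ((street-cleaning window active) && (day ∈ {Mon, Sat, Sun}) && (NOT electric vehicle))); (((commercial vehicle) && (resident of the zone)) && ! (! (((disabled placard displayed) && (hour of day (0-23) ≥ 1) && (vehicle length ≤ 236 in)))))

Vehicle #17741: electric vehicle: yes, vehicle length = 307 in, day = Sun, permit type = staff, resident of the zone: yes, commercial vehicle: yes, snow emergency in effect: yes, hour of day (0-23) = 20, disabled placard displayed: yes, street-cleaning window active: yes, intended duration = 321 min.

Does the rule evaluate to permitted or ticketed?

Ticketed

Atomic conditions:
  hour of day (0-23) ≥ 4: 20 ≥ 4 is true
  hour of day (0-23) ≥ 18: 20 ≥ 18 is true
  street-cleaning window active: yes → true
  day ∈ {Mon, Sat, Sun}: Sun is in the set → true
  NOT electric vehicle: yes → false
  commercial vehicle: yes → true
  resident of the zone: yes → true
  disabled placard displayed: yes → true
  hour of day (0-23) ≥ 1: 20 ≥ 1 is true
  vehicle length ≤ 236 in: 307 ≤ 236 is false
Combine:
[1.1] true OR true = true
[1.2] true AND true AND false = false
[1] true → false = false
[2.1] true AND true = true
[2.2.1.1] true AND true AND false = false
[2.2.1] NOT false = true
[2.2] NOT true = false
[2] true AND false = false
[root] exactly-one(false, false) = false
Overall: false → ticketed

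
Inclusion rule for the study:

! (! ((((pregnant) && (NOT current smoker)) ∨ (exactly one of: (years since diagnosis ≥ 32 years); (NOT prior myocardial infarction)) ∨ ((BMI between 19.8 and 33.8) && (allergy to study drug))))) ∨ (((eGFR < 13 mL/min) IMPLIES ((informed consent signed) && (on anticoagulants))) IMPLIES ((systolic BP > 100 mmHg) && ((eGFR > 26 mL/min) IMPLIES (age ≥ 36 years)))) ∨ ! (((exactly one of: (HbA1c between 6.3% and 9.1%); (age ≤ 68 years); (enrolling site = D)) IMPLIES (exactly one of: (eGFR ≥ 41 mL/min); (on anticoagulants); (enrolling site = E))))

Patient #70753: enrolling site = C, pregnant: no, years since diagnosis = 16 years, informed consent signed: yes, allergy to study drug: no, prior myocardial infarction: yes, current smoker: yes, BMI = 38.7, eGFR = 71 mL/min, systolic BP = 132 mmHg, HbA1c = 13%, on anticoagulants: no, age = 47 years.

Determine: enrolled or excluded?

Enrolled

Atomic conditions:
  pregnant: no → false
  NOT current smoker: yes → false
  years since diagnosis ≥ 32 years: 16 ≥ 32 is false
  NOT prior myocardial infarction: yes → false
  BMI between 19.8 and 33.8: 38.7 in [19.8, 33.8] is false
  allergy to study drug: no → false
  eGFR < 13 mL/min: 71 < 13 is false
  informed consent signed: yes → true
  on anticoagulants: no → false
  systolic BP > 100 mmHg: 132 > 100 is true
  eGFR > 26 mL/min: 71 > 26 is true
  age ≥ 36 years: 47 ≥ 36 is true
  HbA1c between 6.3% and 9.1%: 13 in [6.3, 9.1] is false
  age ≤ 68 years: 47 ≤ 68 is true
  enrolling site = D: C == D is false
  eGFR ≥ 41 mL/min: 71 ≥ 41 is true
  enrolling site = E: C == E is false
Combine:
[1.1.1.1] false AND false = false
[1.1.1.2] exactly-one(false, false) = false
[1.1.1.3] false AND false = false
[1.1.1] false OR false OR false = false
[1.1] NOT false = true
[1] NOT true = false
[2.1.2] true AND false = false
[2.1] false → false (antecedent false ⇒ implication holds) = true
[2.2.2] true → true = true
[2.2] true AND true = true
[2] true → true = true
[3.1.1] exactly-one(false, true, false) = true
[3.1.2] exactly-one(true, false, false) = true
[3.1] true → true = true
[3] NOT true = false
[root] false OR true OR false = true
Overall: true → enrolled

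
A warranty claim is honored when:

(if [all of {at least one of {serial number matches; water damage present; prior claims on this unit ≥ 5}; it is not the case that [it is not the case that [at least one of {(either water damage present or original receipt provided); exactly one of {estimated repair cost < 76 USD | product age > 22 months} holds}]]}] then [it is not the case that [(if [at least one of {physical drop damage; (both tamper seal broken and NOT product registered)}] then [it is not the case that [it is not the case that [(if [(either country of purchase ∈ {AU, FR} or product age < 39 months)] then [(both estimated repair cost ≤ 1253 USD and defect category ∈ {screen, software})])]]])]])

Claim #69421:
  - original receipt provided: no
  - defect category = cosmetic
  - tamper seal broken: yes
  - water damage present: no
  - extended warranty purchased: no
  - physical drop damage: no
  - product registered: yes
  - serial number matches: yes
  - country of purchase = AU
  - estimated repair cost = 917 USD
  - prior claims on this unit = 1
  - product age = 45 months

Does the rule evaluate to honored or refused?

Atomic conditions:
  serial number matches: yes → true
  water damage present: no → false
  prior claims on this unit ≥ 5: 1 ≥ 5 is false
  original receipt provided: no → false
  estimated repair cost < 76 USD: 917 < 76 is false
  product age > 22 months: 45 > 22 is true
  physical drop damage: no → false
  tamper seal broken: yes → true
  NOT product registered: yes → false
  country of purchase ∈ {AU, FR}: AU is in the set → true
  product age < 39 months: 45 < 39 is false
  estimated repair cost ≤ 1253 USD: 917 ≤ 1253 is true
  defect category ∈ {screen, software}: cosmetic is not in the set → false
Combine:
[1.1] true OR false OR false = true
[1.2.1.1.1] false OR false = false
[1.2.1.1.2] exactly-one(false, true) = true
[1.2.1.1] false OR true = true
[1.2.1] NOT true = false
[1.2] NOT false = true
[1] true AND true = true
[2.1.1.2] true AND false = false
[2.1.1] false OR false = false
[2.1.2.1.1.1] true OR false = true
[2.1.2.1.1.2] true AND false = false
[2.1.2.1.1] true → false = false
[2.1.2.1] NOT false = true
[2.1.2] NOT true = false
[2.1] false → false (antecedent false ⇒ implication holds) = true
[2] NOT true = false
[root] true → false = false
Overall: false → refused

Refused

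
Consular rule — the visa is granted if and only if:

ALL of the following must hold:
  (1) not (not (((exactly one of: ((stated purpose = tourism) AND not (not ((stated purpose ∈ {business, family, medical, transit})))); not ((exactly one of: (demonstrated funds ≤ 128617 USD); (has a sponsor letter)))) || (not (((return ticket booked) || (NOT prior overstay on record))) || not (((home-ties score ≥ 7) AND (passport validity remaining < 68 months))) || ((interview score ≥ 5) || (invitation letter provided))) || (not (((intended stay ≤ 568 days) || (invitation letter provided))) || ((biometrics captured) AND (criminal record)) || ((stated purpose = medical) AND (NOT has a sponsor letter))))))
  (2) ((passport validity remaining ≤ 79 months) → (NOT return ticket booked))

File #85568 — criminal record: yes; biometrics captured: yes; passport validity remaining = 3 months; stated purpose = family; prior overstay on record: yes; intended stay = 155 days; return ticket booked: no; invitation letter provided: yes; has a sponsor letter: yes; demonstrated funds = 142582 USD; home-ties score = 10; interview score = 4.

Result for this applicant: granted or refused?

Granted

Atomic conditions:
  stated purpose = tourism: family == tourism is false
  stated purpose ∈ {business, family, medical, transit}: family is in the set → true
  demonstrated funds ≤ 128617 USD: 142582 ≤ 128617 is false
  has a sponsor letter: yes → true
  return ticket booked: no → false
  NOT prior overstay on record: yes → false
  home-ties score ≥ 7: 10 ≥ 7 is true
  passport validity remaining < 68 months: 3 < 68 is true
  interview score ≥ 5: 4 ≥ 5 is false
  invitation letter provided: yes → true
  intended stay ≤ 568 days: 155 ≤ 568 is true
  biometrics captured: yes → true
  criminal record: yes → true
  stated purpose = medical: family == medical is false
  NOT has a sponsor letter: yes → false
  passport validity remaining ≤ 79 months: 3 ≤ 79 is true
  NOT return ticket booked: no → true
Combine:
[1.1.1.1.1.2.1] NOT true = false
[1.1.1.1.1.2] NOT false = true
[1.1.1.1.1] false AND true = false
[1.1.1.1.2.1] exactly-one(false, true) = true
[1.1.1.1.2] NOT true = false
[1.1.1.1] exactly-one(false, false) = false
[1.1.1.2.1.1] false OR false = false
[1.1.1.2.1] NOT false = true
[1.1.1.2.2.1] true AND true = true
[1.1.1.2.2] NOT true = false
[1.1.1.2.3] false OR true = true
[1.1.1.2] true OR false OR true = true
[1.1.1.3.1.1] true OR true = true
[1.1.1.3.1] NOT true = false
[1.1.1.3.2] true AND true = true
[1.1.1.3.3] false AND false = false
[1.1.1.3] false OR true OR false = true
[1.1.1] false OR true OR true = true
[1.1] NOT true = false
[1] NOT false = true
[2] true → true = true
[root] true AND true = true
Overall: true → granted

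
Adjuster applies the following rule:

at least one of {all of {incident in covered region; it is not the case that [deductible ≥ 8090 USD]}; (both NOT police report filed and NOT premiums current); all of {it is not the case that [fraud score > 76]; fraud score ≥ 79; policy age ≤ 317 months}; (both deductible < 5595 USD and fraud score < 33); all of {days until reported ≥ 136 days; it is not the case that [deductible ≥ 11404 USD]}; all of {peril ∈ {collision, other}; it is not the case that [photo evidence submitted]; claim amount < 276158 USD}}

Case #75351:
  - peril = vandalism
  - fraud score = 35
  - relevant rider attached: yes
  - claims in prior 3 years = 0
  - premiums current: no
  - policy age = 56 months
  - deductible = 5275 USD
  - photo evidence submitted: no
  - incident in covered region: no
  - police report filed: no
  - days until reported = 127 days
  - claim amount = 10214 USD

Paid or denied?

Atomic conditions:
  incident in covered region: no → false
  deductible ≥ 8090 USD: 5275 ≥ 8090 is false
  NOT police report filed: no → true
  NOT premiums current: no → true
  fraud score > 76: 35 > 76 is false
  fraud score ≥ 79: 35 ≥ 79 is false
  policy age ≤ 317 months: 56 ≤ 317 is true
  deductible < 5595 USD: 5275 < 5595 is true
  fraud score < 33: 35 < 33 is false
  days until reported ≥ 136 days: 127 ≥ 136 is false
  deductible ≥ 11404 USD: 5275 ≥ 11404 is false
  peril ∈ {collision, other}: vandalism is not in the set → false
  photo evidence submitted: no → false
  claim amount < 276158 USD: 10214 < 276158 is true
Combine:
[1.2] NOT false = true
[1] false AND true = false
[2] true AND true = true
[3.1] NOT false = true
[3] true AND false AND true = false
[4] true AND false = false
[5.2] NOT false = true
[5] false AND true = false
[6.2] NOT false = true
[6] false AND true AND true = false
[root] false OR true OR false OR false OR false OR false = true
Overall: true → paid

Paid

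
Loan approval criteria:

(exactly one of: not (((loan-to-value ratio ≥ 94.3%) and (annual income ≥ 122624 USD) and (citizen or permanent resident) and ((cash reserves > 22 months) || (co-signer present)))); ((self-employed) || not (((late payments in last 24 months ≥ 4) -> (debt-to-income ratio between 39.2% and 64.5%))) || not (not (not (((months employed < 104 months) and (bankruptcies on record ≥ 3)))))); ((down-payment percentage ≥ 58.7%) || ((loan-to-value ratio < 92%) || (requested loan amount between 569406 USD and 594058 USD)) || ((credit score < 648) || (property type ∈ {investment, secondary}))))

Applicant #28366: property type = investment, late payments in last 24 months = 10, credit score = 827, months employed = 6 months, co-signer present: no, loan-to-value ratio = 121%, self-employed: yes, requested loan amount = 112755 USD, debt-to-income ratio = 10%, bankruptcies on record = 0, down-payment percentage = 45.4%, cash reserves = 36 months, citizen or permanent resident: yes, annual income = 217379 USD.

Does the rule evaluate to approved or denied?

Atomic conditions:
  loan-to-value ratio ≥ 94.3%: 121 ≥ 94.3 is true
  annual income ≥ 122624 USD: 217379 ≥ 122624 is true
  citizen or permanent resident: yes → true
  cash reserves > 22 months: 36 > 22 is true
  co-signer present: no → false
  self-employed: yes → true
  late payments in last 24 months ≥ 4: 10 ≥ 4 is true
  debt-to-income ratio between 39.2% and 64.5%: 10 in [39.2, 64.5] is false
  months employed < 104 months: 6 < 104 is true
  bankruptcies on record ≥ 3: 0 ≥ 3 is false
  down-payment percentage ≥ 58.7%: 45.4 ≥ 58.7 is false
  loan-to-value ratio < 92%: 121 < 92 is false
  requested loan amount between 569406 USD and 594058 USD: 112755 in [569406, 594058] is false
  credit score < 648: 827 < 648 is false
  property type ∈ {investment, secondary}: investment is in the set → true
Combine:
[1.1.4] true OR false = true
[1.1] true AND true AND true AND true = true
[1] NOT true = false
[2.2.1] true → false = false
[2.2] NOT false = true
[2.3.1.1.1] true AND false = false
[2.3.1.1] NOT false = true
[2.3.1] NOT true = false
[2.3] NOT false = true
[2] true OR true OR true = true
[3.2] false OR false = false
[3.3] false OR true = true
[3] false OR false OR true = true
[root] exactly-one(false, true, true) = false
Overall: false → denied

Denied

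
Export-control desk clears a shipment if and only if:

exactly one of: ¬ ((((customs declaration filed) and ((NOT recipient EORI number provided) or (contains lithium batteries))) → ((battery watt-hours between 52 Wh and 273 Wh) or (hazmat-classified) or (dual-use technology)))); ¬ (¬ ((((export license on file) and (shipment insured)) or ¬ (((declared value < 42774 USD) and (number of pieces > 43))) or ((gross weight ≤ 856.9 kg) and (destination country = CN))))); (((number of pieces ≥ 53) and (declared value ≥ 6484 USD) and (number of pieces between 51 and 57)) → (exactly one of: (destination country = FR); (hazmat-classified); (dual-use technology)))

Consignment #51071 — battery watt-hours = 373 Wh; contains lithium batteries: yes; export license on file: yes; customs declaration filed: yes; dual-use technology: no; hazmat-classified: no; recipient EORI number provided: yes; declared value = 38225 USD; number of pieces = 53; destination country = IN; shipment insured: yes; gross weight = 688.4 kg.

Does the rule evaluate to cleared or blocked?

Atomic conditions:
  customs declaration filed: yes → true
  NOT recipient EORI number provided: yes → false
  contains lithium batteries: yes → true
  battery watt-hours between 52 Wh and 273 Wh: 373 in [52, 273] is false
  hazmat-classified: no → false
  dual-use technology: no → false
  export license on file: yes → true
  shipment insured: yes → true
  declared value < 42774 USD: 38225 < 42774 is true
  number of pieces > 43: 53 > 43 is true
  gross weight ≤ 856.9 kg: 688.4 ≤ 856.9 is true
  destination country = CN: IN == CN is false
  number of pieces ≥ 53: 53 ≥ 53 is true
  declared value ≥ 6484 USD: 38225 ≥ 6484 is true
  number of pieces between 51 and 57: 53 in [51, 57] is true
  destination country = FR: IN == FR is false
Combine:
[1.1.1.2] false OR true = true
[1.1.1] true AND true = true
[1.1.2] false OR false OR false = false
[1.1] true → false = false
[1] NOT false = true
[2.1.1.1] true AND true = true
[2.1.1.2.1] true AND true = true
[2.1.1.2] NOT true = false
[2.1.1.3] true AND false = false
[2.1.1] true OR false OR false = true
[2.1] NOT true = false
[2] NOT false = true
[3.1] true AND true AND true = true
[3.2] exactly-one(false, false, false) = false
[3] true → false = false
[root] exactly-one(true, true, false) = false
Overall: false → blocked

Blocked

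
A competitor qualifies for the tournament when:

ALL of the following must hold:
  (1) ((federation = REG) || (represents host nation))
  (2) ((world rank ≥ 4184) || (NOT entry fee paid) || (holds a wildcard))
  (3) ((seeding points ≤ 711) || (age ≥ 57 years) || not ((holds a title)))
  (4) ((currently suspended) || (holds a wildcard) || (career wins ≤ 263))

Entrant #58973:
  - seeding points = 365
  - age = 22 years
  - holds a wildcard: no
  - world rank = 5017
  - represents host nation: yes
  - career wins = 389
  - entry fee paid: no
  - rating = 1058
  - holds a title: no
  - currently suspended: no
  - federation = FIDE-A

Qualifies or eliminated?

Eliminated

Atomic conditions:
  federation = REG: FIDE-A == REG is false
  represents host nation: yes → true
  world rank ≥ 4184: 5017 ≥ 4184 is true
  NOT entry fee paid: no → true
  holds a wildcard: no → false
  seeding points ≤ 711: 365 ≤ 711 is true
  age ≥ 57 years: 22 ≥ 57 is false
  holds a title: no → false
  currently suspended: no → false
  career wins ≤ 263: 389 ≤ 263 is false
Combine:
[1] false OR true = true
[2] true OR true OR false = true
[3.3] NOT false = true
[3] true OR false OR true = true
[4] false OR false OR false = false
[root] true AND true AND true AND false = false
Overall: false → eliminated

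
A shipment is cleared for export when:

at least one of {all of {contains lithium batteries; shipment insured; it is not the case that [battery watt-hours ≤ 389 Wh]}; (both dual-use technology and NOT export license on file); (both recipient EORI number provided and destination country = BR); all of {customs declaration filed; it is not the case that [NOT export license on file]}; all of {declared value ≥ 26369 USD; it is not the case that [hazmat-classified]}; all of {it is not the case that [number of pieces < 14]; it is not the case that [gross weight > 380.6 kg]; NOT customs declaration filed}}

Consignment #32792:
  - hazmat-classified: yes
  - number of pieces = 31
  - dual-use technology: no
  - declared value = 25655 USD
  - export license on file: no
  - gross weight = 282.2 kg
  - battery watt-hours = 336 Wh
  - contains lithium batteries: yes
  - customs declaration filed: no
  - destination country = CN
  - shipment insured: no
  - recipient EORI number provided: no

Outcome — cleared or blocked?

Atomic conditions:
  contains lithium batteries: yes → true
  shipment insured: no → false
  battery watt-hours ≤ 389 Wh: 336 ≤ 389 is true
  dual-use technology: no → false
  NOT export license on file: no → true
  recipient EORI number provided: no → false
  destination country = BR: CN == BR is false
  customs declaration filed: no → false
  declared value ≥ 26369 USD: 25655 ≥ 26369 is false
  hazmat-classified: yes → true
  number of pieces < 14: 31 < 14 is false
  gross weight > 380.6 kg: 282.2 > 380.6 is false
  NOT customs declaration filed: no → true
Combine:
[1.3] NOT true = false
[1] true AND false AND false = false
[2] false AND true = false
[3] false AND false = false
[4.2] NOT true = false
[4] false AND false = false
[5.2] NOT true = false
[5] false AND false = false
[6.1] NOT false = true
[6.2] NOT false = true
[6] true AND true AND true = true
[root] false OR false OR false OR false OR false OR true = true
Overall: true → cleared

Cleared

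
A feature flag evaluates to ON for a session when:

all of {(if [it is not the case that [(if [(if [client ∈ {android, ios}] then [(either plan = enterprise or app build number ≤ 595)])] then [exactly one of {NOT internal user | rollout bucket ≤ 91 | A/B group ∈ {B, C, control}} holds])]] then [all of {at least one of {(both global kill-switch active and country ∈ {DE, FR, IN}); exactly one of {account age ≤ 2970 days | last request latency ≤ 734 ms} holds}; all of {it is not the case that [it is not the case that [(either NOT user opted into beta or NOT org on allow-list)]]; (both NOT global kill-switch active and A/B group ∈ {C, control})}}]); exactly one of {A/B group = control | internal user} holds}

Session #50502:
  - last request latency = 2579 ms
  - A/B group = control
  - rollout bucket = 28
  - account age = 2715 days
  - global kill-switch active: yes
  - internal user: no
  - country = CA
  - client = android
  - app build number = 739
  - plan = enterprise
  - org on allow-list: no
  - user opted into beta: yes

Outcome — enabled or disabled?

Disabled

Atomic conditions:
  client ∈ {android, ios}: android is in the set → true
  plan = enterprise: enterprise == enterprise is true
  app build number ≤ 595: 739 ≤ 595 is false
  NOT internal user: no → true
  rollout bucket ≤ 91: 28 ≤ 91 is true
  A/B group ∈ {B, C, control}: control is in the set → true
  global kill-switch active: yes → true
  country ∈ {DE, FR, IN}: CA is not in the set → false
  account age ≤ 2970 days: 2715 ≤ 2970 is true
  last request latency ≤ 734 ms: 2579 ≤ 734 is false
  NOT user opted into beta: yes → false
  NOT org on allow-list: no → true
  NOT global kill-switch active: yes → false
  A/B group ∈ {C, control}: control is in the set → true
  A/B group = control: control == control is true
  internal user: no → false
Combine:
[1.1.1.1.2] true OR false = true
[1.1.1.1] true → true = true
[1.1.1.2] exactly-one(true, true, true) = false
[1.1.1] true → false = false
[1.1] NOT false = true
[1.2.1.1] true AND false = false
[1.2.1.2] exactly-one(true, false) = true
[1.2.1] false OR true = true
[1.2.2.1.1.1] false OR true = true
[1.2.2.1.1] NOT true = false
[1.2.2.1] NOT false = true
[1.2.2.2] false AND true = false
[1.2.2] true AND false = false
[1.2] true AND false = false
[1] true → false = false
[2] exactly-one(true, false) = true
[root] false AND true = false
Overall: false → disabled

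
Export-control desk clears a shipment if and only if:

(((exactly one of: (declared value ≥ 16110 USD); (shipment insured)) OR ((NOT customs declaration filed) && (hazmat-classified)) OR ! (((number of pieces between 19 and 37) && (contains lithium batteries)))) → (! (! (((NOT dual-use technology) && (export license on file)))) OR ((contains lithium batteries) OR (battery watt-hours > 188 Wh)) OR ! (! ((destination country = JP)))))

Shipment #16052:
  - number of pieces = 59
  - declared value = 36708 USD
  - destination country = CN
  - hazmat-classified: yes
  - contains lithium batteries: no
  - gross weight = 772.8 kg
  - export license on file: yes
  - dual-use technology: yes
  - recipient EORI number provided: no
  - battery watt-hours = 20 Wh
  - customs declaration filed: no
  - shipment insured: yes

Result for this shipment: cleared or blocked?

Atomic conditions:
  declared value ≥ 16110 USD: 36708 ≥ 16110 is true
  shipment insured: yes → true
  NOT customs declaration filed: no → true
  hazmat-classified: yes → true
  number of pieces between 19 and 37: 59 in [19, 37] is false
  contains lithium batteries: no → false
  NOT dual-use technology: yes → false
  export license on file: yes → true
  battery watt-hours > 188 Wh: 20 > 188 is false
  destination country = JP: CN == JP is false
Combine:
[1.1] exactly-one(true, true) = false
[1.2] true AND true = true
[1.3.1] false AND false = false
[1.3] NOT false = true
[1] false OR true OR true = true
[2.1.1.1] false AND true = false
[2.1.1] NOT false = true
[2.1] NOT true = false
[2.2] false OR false = false
[2.3.1] NOT false = true
[2.3] NOT true = false
[2] false OR false OR false = false
[root] true → false = false
Overall: false → blocked

Blocked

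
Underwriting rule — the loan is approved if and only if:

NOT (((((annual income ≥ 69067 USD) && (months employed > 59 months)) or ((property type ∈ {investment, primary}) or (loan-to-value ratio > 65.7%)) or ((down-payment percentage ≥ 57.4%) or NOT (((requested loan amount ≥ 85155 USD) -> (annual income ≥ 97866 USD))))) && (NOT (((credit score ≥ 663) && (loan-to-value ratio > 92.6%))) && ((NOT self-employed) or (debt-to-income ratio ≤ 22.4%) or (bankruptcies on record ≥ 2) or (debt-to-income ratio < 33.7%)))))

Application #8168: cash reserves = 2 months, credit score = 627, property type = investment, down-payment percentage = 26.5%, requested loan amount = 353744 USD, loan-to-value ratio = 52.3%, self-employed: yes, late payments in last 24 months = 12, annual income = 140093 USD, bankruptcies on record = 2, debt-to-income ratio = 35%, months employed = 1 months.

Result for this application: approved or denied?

Atomic conditions:
  annual income ≥ 69067 USD: 140093 ≥ 69067 is true
  months employed > 59 months: 1 > 59 is false
  property type ∈ {investment, primary}: investment is in the set → true
  loan-to-value ratio > 65.7%: 52.3 > 65.7 is false
  down-payment percentage ≥ 57.4%: 26.5 ≥ 57.4 is false
  requested loan amount ≥ 85155 USD: 353744 ≥ 85155 is true
  annual income ≥ 97866 USD: 140093 ≥ 97866 is true
  credit score ≥ 663: 627 ≥ 663 is false
  loan-to-value ratio > 92.6%: 52.3 > 92.6 is false
  NOT self-employed: yes → false
  debt-to-income ratio ≤ 22.4%: 35 ≤ 22.4 is false
  bankruptcies on record ≥ 2: 2 ≥ 2 is true
  debt-to-income ratio < 33.7%: 35 < 33.7 is false
Combine:
[1.1.1] true AND false = false
[1.1.2] true OR false = true
[1.1.3.2.1] true → true = true
[1.1.3.2] NOT true = false
[1.1.3] false OR false = false
[1.1] false OR true OR false = true
[1.2.1.1] false AND false = false
[1.2.1] NOT false = true
[1.2.2] false OR false OR true OR false = true
[1.2] true AND true = true
[1] true AND true = true
[root] NOT true = false
Overall: false → denied

Denied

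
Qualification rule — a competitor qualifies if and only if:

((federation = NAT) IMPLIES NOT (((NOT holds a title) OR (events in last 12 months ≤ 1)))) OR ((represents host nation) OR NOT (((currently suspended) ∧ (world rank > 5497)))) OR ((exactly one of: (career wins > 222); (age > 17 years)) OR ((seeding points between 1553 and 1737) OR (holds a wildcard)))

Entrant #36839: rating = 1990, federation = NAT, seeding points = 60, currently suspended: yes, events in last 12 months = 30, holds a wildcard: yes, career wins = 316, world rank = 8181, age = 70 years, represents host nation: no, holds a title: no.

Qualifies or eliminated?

Qualifies

Atomic conditions:
  federation = NAT: NAT == NAT is true
  NOT holds a title: no → true
  events in last 12 months ≤ 1: 30 ≤ 1 is false
  represents host nation: no → false
  currently suspended: yes → true
  world rank > 5497: 8181 > 5497 is true
  career wins > 222: 316 > 222 is true
  age > 17 years: 70 > 17 is true
  seeding points between 1553 and 1737: 60 in [1553, 1737] is false
  holds a wildcard: yes → true
Combine:
[1.2.1] true OR false = true
[1.2] NOT true = false
[1] true → false = false
[2.2.1] true AND true = true
[2.2] NOT true = false
[2] false OR false = false
[3.1] exactly-one(true, true) = false
[3.2] false OR true = true
[3] false OR true = true
[root] false OR false OR true = true
Overall: true → qualifies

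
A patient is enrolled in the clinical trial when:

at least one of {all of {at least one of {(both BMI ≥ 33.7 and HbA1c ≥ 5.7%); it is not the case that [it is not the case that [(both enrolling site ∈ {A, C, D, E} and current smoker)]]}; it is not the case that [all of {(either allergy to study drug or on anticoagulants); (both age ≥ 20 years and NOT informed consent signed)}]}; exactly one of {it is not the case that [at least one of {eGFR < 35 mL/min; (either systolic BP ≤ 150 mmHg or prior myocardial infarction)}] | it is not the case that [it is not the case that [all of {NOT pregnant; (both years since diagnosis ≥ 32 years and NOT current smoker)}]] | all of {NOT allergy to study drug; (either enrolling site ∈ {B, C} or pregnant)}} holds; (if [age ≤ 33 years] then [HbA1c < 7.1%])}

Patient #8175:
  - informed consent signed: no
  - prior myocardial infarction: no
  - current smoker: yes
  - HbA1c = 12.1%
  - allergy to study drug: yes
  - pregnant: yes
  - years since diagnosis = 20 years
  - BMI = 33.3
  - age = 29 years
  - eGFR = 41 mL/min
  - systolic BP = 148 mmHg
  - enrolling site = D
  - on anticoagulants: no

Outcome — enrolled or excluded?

Atomic conditions:
  BMI ≥ 33.7: 33.3 ≥ 33.7 is false
  HbA1c ≥ 5.7%: 12.1 ≥ 5.7 is true
  enrolling site ∈ {A, C, D, E}: D is in the set → true
  current smoker: yes → true
  allergy to study drug: yes → true
  on anticoagulants: no → false
  age ≥ 20 years: 29 ≥ 20 is true
  NOT informed consent signed: no → true
  eGFR < 35 mL/min: 41 < 35 is false
  systolic BP ≤ 150 mmHg: 148 ≤ 150 is true
  prior myocardial infarction: no → false
  NOT pregnant: yes → false
  years since diagnosis ≥ 32 years: 20 ≥ 32 is false
  NOT current smoker: yes → false
  NOT allergy to study drug: yes → false
  enrolling site ∈ {B, C}: D is not in the set → false
  pregnant: yes → true
  age ≤ 33 years: 29 ≤ 33 is true
  HbA1c < 7.1%: 12.1 < 7.1 is false
Combine:
[1.1.1] false AND true = false
[1.1.2.1.1] true AND true = true
[1.1.2.1] NOT true = false
[1.1.2] NOT false = true
[1.1] false OR true = true
[1.2.1.1] true OR false = true
[1.2.1.2] true AND true = true
[1.2.1] true AND true = true
[1.2] NOT true = false
[1] true AND false = false
[2.1.1.2] true OR false = true
[2.1.1] false OR true = true
[2.1] NOT true = false
[2.2.1.1.2] false AND false = false
[2.2.1.1] false AND false = false
[2.2.1] NOT false = true
[2.2] NOT true = false
[2.3.2] false OR true = true
[2.3] false AND true = false
[2] exactly-one(false, false, false) = false
[3] true → false = false
[root] false OR false OR false = false
Overall: false → excluded

Excluded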